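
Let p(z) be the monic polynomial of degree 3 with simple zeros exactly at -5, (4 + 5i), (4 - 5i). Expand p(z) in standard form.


The polynomial is p(z) = ∏_{α ∈ S} (z − α), where S = {-5, (4 + 5i), (4 - 5i)}.
Expanding the product yields: p(z) = z^3 -3·z^2 + z + 205.
Note conjugate pairs combine to real quadratics: (z − (4+5i))(z − (4−5i)) = z² − 8z + 41.
The resulting polynomial has degree 3 and real coefficients as required.

p(z) = z^3 -3·z^2 + z + 205.


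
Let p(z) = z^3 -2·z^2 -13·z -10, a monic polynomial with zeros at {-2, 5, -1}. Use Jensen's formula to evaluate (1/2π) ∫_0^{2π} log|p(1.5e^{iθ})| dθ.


Zeros: -2, -1, 5; r = 1.5.
Inside |z| < r: -1. Outside (|z| ≥ r): -2, 5.
p(0) = -10, so log|p(0)| = log(10) = 2.3026.
Apply Jensen: I(r) = log|p(0)| + Σ_k log(r/|z_k|), summed over zeros inside |z| < r.
  log(r/|z_k|) for z_k = -1: log(1.5/1) = 0.4055
  Outside zeros (-2, 5) contribute nothing to the Jensen sum.
Sum over inside zeros: 0.4055.
I(r) = log|p(0)| + (inside sum) = 2.3026 + 0.4055 = 2.7081.
Note: since some zeros are outside |z| ≤ r, the simplified n·log(r) form does NOT apply — only the inside zeros contribute.

I(r) ≈ 2.7081.


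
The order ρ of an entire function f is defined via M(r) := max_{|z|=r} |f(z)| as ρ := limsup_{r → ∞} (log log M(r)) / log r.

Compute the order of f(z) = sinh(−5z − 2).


sinh(w) is a linear combination of e^{iw} and e^{−iw} (or e^w, e^{−w} in the hyperbolic case), so |sinh(w)| ≤ e^{|w|}. With w = −5z − 2, |w| ≤ 5|z| + 2 = 5r + 2 on |z| = r, giving M(r) ≤ e^{5r + 2}, so ρ ≤ 1. On a suitable ray (z = it for sin/cos; z = t for sinh/cosh, t real → ∞), |sinh(−5z − 2)| grows like e^{5|t|}/2, so ρ ≥ 1. Hence ρ = 1.
Therefore ρ = 1.

Order ρ = 1.


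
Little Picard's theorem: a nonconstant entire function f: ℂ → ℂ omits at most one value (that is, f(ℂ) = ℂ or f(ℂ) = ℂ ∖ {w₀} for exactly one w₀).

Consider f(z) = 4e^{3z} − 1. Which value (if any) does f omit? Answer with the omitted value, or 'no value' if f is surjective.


Little Picard bounds the complement of f(ℂ) to at most one point.
e^{3z} is never zero on ℂ, so 4·e^{3z} takes every value in ℂ ∖ {0}. Adding -1 shifts the range to ℂ ∖ {-1}. Thus f omits exactly the value -1.

Omitted value: -1.


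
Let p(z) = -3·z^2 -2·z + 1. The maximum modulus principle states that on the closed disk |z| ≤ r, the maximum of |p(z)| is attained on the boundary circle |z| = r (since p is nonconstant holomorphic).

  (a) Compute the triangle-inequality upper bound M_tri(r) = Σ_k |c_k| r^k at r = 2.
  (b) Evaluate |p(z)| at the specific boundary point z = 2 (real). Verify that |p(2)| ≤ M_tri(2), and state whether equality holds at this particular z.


Coefficients: c_0 = 1, c_1 = -2, c_2 = -3. Radius r = 2.
Part (a). Triangle bound: M_tri(r) = Σ_k |c_k| r^k
  = |1|·2^0 + |-2|·2^1 + |-3|·2^2
  = 1 + 4 + 12 = 17.
This bounds M(r) := max_{|z|=r} |p(z)| from above; equality holds iff all terms c_k z^k can be made to align in phase at a single z on |z|=r.
Part (b). At z = 2 (real, on the circle |z| = r):
  p(2) = (1)·2^0 + (-2)·2^1 + (-3)·2^2 = -15.
  |p(2)| = 15.
Check: |p(2)| = 15 ≤ 17 = M_tri(2). ✓ Equality does not hold at z = 2 (the coefficients have mixed signs, so the terms do not all align in phase there).

M_tri(2) = 17; |p(2)| = 15; equality at z=2: no.


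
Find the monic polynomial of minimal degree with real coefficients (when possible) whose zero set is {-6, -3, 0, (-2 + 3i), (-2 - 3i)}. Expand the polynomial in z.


The polynomial is p(z) = ∏_{α ∈ S} (z − α), where S = {-6, -3, 0, (-2 + 3i), (-2 - 3i)}.
Expanding the product yields: p(z) = z^5 + 13·z^4 + 67·z^3 + 189·z^2 + 234·z.
Note conjugate pairs combine to real quadratics: (z − (-2+3i))(z − (-2−3i)) = z² + 4z + 13.
The resulting polynomial has degree 5 and real coefficients as required.

p(z) = z^5 + 13·z^4 + 67·z^3 + 189·z^2 + 234·z.


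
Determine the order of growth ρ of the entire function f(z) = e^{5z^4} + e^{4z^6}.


Each summand is entire of order 4 and 6 respectively (as in the single-exponential case). The order of a sum is at most the max of the orders, so ρ ≤ 6. For the lower bound: on |z|=r choose arg z so that 4z^6 is real positive; then |e^{4z^6}| = e^{4r^6} while |e^{5z^4}| ≤ e^{5r^4} = o(e^{4r^6}). So |f| ≥ e^{4r^6}(1 − o(1)) and ρ ≥ 6. Hence ρ = max(4, 6) = 6.
Therefore ρ = 6.

Order ρ = 6.


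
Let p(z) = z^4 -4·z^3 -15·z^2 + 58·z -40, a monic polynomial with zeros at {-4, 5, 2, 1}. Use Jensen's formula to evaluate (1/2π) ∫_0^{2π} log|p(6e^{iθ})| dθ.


Zeros: -4, 1, 2, 5; r = 6.
Inside |z| < r: -4, 1, 2, 5. Outside (|z| ≥ r): ∅.
p(0) = -40, so log|p(0)| = log(40) = 3.6889.
Apply Jensen: I(r) = log|p(0)| + Σ_k log(r/|z_k|), summed over zeros inside |z| < r.
  log(r/|z_k|) for z_k = -4: log(6/4) = 0.4055
  log(r/|z_k|) for z_k = 5: log(6/5) = 0.1823
  log(r/|z_k|) for z_k = 2: log(6/2) = 1.0986
  log(r/|z_k|) for z_k = 1: log(6/1) = 1.7918
Sum over inside zeros: 3.4782.
I(r) = log|p(0)| + (inside sum) = 3.6889 + 3.4782 = 7.1670.
Closed form (all zeros inside, monic): I(r) = n·log(r) = 4·log(6) = 7.1670. ✓

I(r) ≈ 7.1670.


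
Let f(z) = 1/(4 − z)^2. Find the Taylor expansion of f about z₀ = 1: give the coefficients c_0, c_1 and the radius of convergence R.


Let w = z − z₀, so z = z₀ + w.
Then 4 − z = 4 − (z₀ + w) = (4 − z₀) − w = 3 − w.
f(z) = 1/(3 − w)^2 = (1/(3)^2) · (1 − w/(3))^{−2}.
By the binomial series (1−u)^{−2} = Σ_{n≥0} C(n+1, 1) u^n for |u|<1, with u = w/(3):
  c_n = C(n+1, 1) / (3)^(n+2).
  c_0 = 1/(3)^2 = 1/9.
  c_1 = 2/(3)^3 = 2/27.
The series is valid for |w/d| < 1, i.e. |z − z₀| < |d|.
Radius of convergence: R = |4 − z₀| = |3| = 3 (distance from z₀ to the singularity z = 4).

c_0 = 1/9, c_1 = 2/27; R = 3.


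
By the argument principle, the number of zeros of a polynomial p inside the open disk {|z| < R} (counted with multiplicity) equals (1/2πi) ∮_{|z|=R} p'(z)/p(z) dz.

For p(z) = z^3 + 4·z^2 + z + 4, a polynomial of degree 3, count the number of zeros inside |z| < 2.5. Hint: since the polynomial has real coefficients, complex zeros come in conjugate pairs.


The zeros of p are: -4, (0 + 1i), (0 - 1i).
Their magnitudes are: 4, 1, 1.
Zeros with |z| < R = 2.5: (0 + 1i), (0 - 1i).
Count = 2.
By the argument principle, (1/2πi) ∮_{|z|=R} p'(z)/p(z) dz equals exactly this count.

Number of zeros inside |z| < 2.5: 2.


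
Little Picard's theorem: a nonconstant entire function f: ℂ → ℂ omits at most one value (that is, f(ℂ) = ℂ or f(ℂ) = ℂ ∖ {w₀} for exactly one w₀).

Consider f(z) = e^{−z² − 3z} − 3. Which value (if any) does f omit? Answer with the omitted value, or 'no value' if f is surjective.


Little Picard bounds the complement of f(ℂ) to at most one point.
The exponent g(z) = −z² − 3z is a nonconstant polynomial, hence surjective onto ℂ. So e^{g(z)} takes every value in {e^w : w ∈ ℂ} = ℂ ∖ {0}. Adding -3 shifts the range to ℂ ∖ {-3}. f omits exactly -3.

Omitted value: -3.


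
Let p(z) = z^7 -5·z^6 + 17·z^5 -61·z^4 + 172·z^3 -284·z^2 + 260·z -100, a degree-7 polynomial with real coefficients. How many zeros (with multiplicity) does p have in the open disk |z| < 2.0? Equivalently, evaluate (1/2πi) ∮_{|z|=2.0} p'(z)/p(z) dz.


The zeros of p are: (1 + 1i), (1 - 1i), (2 + 1i), (2 - 1i), (-1 + 3i), (-1 - 3i), 1.
Their magnitudes are: 1.414, 1.414, 2.236, 2.236, 3.162, 3.162, 1.
Zeros with |z| < R = 2.0: (1 + 1i), (1 - 1i), 1.
Count = 3.
By the argument principle, (1/2πi) ∮_{|z|=R} p'(z)/p(z) dz equals exactly this count.

Number of zeros inside |z| < 2.0: 3.


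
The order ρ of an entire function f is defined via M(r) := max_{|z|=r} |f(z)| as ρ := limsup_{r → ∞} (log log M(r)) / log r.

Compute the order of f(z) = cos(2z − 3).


cos(w) is a linear combination of e^{iw} and e^{−iw} (or e^w, e^{−w} in the hyperbolic case), so |cos(w)| ≤ e^{|w|}. With w = 2z − 3, |w| ≤ 2|z| + 3 = 2r + 3 on |z| = r, giving M(r) ≤ e^{2r + 3}, so ρ ≤ 1. On a suitable ray (z = it for sin/cos; z = t for sinh/cosh, t real → ∞), |cos(2z − 3)| grows like e^{2|t|}/2, so ρ ≥ 1. Hence ρ = 1.
Therefore ρ = 1.

Order ρ = 1.


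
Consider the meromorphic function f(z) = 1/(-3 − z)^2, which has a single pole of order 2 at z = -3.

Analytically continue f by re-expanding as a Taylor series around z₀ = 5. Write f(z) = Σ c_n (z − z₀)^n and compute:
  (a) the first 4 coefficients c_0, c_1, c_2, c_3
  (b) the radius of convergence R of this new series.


Let w = z − z₀, so z = z₀ + w.
Then -3 − z = -3 − (z₀ + w) = (-3 − z₀) − w = -8 − w.
f(z) = 1/(-8 − w)^2 = (1/(-8)^2) · (1 − w/(-8))^{−2}.
By the binomial series (1−u)^{−2} = Σ_{n≥0} C(n+1, 1) u^n for |u|<1, with u = w/(-8):
  c_n = C(n+1, 1) / (-8)^(n+2).
  c_0 = 1/(-8)^2 = 1/64.
  c_1 = 2/(-8)^3 = -1/256.
  c_2 = 3/(-8)^4 = 3/4096.
  c_3 = 4/(-8)^5 = -1/8192.
The series is valid for |w/d| < 1, i.e. |z − z₀| < |d|.
Radius of convergence: R = |-3 − z₀| = |-8| = 8 (distance from z₀ to the singularity z = -3).

c_0 = 1/64, c_1 = -1/256, c_2 = 3/4096, c_3 = -1/8192; R = 8.


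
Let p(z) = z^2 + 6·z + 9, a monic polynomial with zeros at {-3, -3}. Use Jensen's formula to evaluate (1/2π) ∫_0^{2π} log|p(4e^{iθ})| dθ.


Zeros: -3, -3; r = 4.
Inside |z| < r: -3, -3. Outside (|z| ≥ r): ∅.
p(0) = 9, so log|p(0)| = log(9) = 2.1972.
Apply Jensen: I(r) = log|p(0)| + Σ_k log(r/|z_k|), summed over zeros inside |z| < r.
  log(r/|z_k|) for z_k = -3: log(4/3) = 0.2877
  log(r/|z_k|) for z_k = -3: log(4/3) = 0.2877
Sum over inside zeros: 0.5754.
I(r) = log|p(0)| + (inside sum) = 2.1972 + 0.5754 = 2.7726.
Closed form (all zeros inside, monic): I(r) = n·log(r) = 2·log(4) = 2.7726. ✓

I(r) ≈ 2.7726.


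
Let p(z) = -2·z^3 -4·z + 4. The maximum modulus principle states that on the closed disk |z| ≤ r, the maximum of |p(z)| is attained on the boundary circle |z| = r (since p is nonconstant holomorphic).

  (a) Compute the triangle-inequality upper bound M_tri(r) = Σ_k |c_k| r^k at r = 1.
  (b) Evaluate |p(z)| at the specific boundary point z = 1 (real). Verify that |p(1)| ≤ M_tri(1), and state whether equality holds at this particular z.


Coefficients: c_0 = 4, c_1 = -4, c_2 = 0, c_3 = -2. Radius r = 1.
Part (a). Triangle bound: M_tri(r) = Σ_k |c_k| r^k
  = |4|·1^0 + |-4|·1^1 + |0|·1^2 + |-2|·1^3
  = 4 + 4 + 0 + 2 = 10.
This bounds M(r) := max_{|z|=r} |p(z)| from above; equality holds iff all terms c_k z^k can be made to align in phase at a single z on |z|=r.
Part (b). At z = 1 (real, on the circle |z| = r):
  p(1) = (4)·1^0 + (-4)·1^1 + (0)·1^2 + (-2)·1^3 = -2.
  |p(1)| = 2.
Check: |p(1)| = 2 ≤ 10 = M_tri(1). ✓ Equality does not hold at z = 1 (the coefficients have mixed signs, so the terms do not all align in phase there).

M_tri(1) = 10; |p(1)| = 2; equality at z=1: no.


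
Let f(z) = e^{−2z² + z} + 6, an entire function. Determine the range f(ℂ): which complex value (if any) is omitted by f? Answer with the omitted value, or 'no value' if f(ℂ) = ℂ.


Little Picard bounds the complement of f(ℂ) to at most one point.
The exponent g(z) = −2z² + z is a nonconstant polynomial, hence surjective onto ℂ. So e^{g(z)} takes every value in {e^w : w ∈ ℂ} = ℂ ∖ {0}. Adding 6 shifts the range to ℂ ∖ {6}. f omits exactly 6.

Omitted value: 6.


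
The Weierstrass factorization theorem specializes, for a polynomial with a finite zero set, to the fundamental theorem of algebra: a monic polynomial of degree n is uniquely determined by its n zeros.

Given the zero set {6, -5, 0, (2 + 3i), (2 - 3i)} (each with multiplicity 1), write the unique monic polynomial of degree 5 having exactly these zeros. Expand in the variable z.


The polynomial is p(z) = ∏_{α ∈ S} (z − α), where S = {6, -5, 0, (2 + 3i), (2 - 3i)}.
Expanding the product yields: p(z) = z^5 -5·z^4 -13·z^3 + 107·z^2 -390·z.
Note conjugate pairs combine to real quadratics: (z − (2+3i))(z − (2−3i)) = z² − 4z + 13.
The resulting polynomial has degree 5 and real coefficients as required.

p(z) = z^5 -5·z^4 -13·z^3 + 107·z^2 -390·z.


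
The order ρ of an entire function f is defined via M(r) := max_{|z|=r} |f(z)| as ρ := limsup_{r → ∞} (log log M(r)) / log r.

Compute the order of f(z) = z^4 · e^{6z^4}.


M(r) = max_{|z|=r} |1|·|z|^4·|e^{6z^4}| = 1·r^4 · e^{6r^4} (the factors attain their maxima compatibly on |z|=r). Then log M(r) = log 1 + 4·log r + 6r^4, dominated by the last term, so log log M(r) ~ 4·log r. The polynomial factor 1z^4 contributes only a log r term and does not affect the order. ρ = 4.
Therefore ρ = 4.

Order ρ = 4.


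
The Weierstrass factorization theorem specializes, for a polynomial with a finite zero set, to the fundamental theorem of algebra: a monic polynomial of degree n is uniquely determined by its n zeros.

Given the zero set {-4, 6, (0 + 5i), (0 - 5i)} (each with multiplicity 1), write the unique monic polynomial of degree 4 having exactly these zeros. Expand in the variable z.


The polynomial is p(z) = ∏_{α ∈ S} (z − α), where S = {-4, 6, (0 + 5i), (0 - 5i)}.
Expanding the product yields: p(z) = z^4 -2·z^3 + z^2 -50·z -600.
Note conjugate pairs combine to real quadratics: (z − (0+5i))(z − (0−5i)) = z² + 25.
The resulting polynomial has degree 4 and real coefficients as required.

p(z) = z^4 -2·z^3 + z^2 -50·z -600.


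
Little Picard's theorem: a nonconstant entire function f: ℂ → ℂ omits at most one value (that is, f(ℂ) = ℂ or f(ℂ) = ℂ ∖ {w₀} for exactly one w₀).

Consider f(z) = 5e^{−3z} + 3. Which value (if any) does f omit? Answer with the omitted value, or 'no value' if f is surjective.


Little Picard bounds the complement of f(ℂ) to at most one point.
e^{−3z} is never zero on ℂ, so 5·e^{−3z} takes every value in ℂ ∖ {0}. Adding 3 shifts the range to ℂ ∖ {3}. Thus f omits exactly the value 3.

Omitted value: 3.


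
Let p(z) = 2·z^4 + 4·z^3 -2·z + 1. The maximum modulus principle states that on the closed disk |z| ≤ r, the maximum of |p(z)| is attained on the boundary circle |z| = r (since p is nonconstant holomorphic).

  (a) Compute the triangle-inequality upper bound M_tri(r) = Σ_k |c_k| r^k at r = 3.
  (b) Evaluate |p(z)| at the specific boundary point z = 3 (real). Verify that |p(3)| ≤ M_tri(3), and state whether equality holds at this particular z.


Coefficients: c_0 = 1, c_1 = -2, c_2 = 0, c_3 = 4, c_4 = 2. Radius r = 3.
Part (a). Triangle bound: M_tri(r) = Σ_k |c_k| r^k
  = |1|·3^0 + |-2|·3^1 + |0|·3^2 + |4|·3^3 + |2|·3^4
  = 1 + 6 + 0 + 108 + 162 = 277.
This bounds M(r) := max_{|z|=r} |p(z)| from above; equality holds iff all terms c_k z^k can be made to align in phase at a single z on |z|=r.
Part (b). At z = 3 (real, on the circle |z| = r):
  p(3) = (1)·3^0 + (-2)·3^1 + (0)·3^2 + (4)·3^3 + (2)·3^4 = 265.
  |p(3)| = 265.
Check: |p(3)| = 265 ≤ 277 = M_tri(3). ✓ Equality does not hold at z = 3 (the coefficients have mixed signs, so the terms do not all align in phase there).

M_tri(3) = 277; |p(3)| = 265; equality at z=3: no.


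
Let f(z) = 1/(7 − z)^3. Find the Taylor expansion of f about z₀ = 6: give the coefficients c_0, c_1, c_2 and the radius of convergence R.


Let w = z − z₀, so z = z₀ + w.
Then 7 − z = 7 − (z₀ + w) = (7 − z₀) − w = 1 − w.
f(z) = 1/(1 − w)^3 = (1/(1)^3) · (1 − w/(1))^{−3}.
By the binomial series (1−u)^{−3} = Σ_{n≥0} C(n+2, 2) u^n for |u|<1, with u = w/(1):
  c_n = C(n+2, 2) / (1)^(n+3).
  c_0 = 1/(1)^3 = 1.
  c_1 = 3/(1)^4 = 3.
  c_2 = 6/(1)^5 = 6.
The series is valid for |w/d| < 1, i.e. |z − z₀| < |d|.
Radius of convergence: R = |7 − z₀| = |1| = 1 (distance from z₀ to the singularity z = 7).

c_0 = 1, c_1 = 3, c_2 = 6; R = 1.


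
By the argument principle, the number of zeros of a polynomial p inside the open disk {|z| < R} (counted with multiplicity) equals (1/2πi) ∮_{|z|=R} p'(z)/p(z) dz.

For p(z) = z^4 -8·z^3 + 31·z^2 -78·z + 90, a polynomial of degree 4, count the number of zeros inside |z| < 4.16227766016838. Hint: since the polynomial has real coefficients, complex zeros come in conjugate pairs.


The zeros of p are: 3, 3, (1 + 3i), (1 - 3i).
Their magnitudes are: 3, 3, 3.162, 3.162.
Zeros with |z| < R = 4.16227766016838: 3, 3, (1 + 3i), (1 - 3i).
Count = 4.
By the argument principle, (1/2πi) ∮_{|z|=R} p'(z)/p(z) dz equals exactly this count.

Number of zeros inside |z| < 4.16227766016838: 4.


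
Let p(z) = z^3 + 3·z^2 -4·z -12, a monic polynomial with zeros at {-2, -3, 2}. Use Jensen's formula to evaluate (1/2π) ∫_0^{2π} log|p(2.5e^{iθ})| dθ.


Zeros: -3, -2, 2; r = 2.5.
Inside |z| < r: -2, 2. Outside (|z| ≥ r): -3.
p(0) = -12, so log|p(0)| = log(12) = 2.4849.
Apply Jensen: I(r) = log|p(0)| + Σ_k log(r/|z_k|), summed over zeros inside |z| < r.
  log(r/|z_k|) for z_k = -2: log(2.5/2) = 0.2231
  log(r/|z_k|) for z_k = 2: log(2.5/2) = 0.2231
  Outside zeros (-3) contribute nothing to the Jensen sum.
Sum over inside zeros: 0.4463.
I(r) = log|p(0)| + (inside sum) = 2.4849 + 0.4463 = 2.9312.
Note: since some zeros are outside |z| ≤ r, the simplified n·log(r) form does NOT apply — only the inside zeros contribute.

I(r) ≈ 2.9312.


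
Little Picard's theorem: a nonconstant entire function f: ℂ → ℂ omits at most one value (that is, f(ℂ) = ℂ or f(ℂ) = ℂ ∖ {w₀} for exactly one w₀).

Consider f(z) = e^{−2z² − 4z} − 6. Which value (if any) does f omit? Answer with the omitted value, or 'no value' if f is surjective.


Little Picard bounds the complement of f(ℂ) to at most one point.
The exponent g(z) = −2z² − 4z is a nonconstant polynomial, hence surjective onto ℂ. So e^{g(z)} takes every value in {e^w : w ∈ ℂ} = ℂ ∖ {0}. Adding -6 shifts the range to ℂ ∖ {-6}. f omits exactly -6.

Omitted value: -6.


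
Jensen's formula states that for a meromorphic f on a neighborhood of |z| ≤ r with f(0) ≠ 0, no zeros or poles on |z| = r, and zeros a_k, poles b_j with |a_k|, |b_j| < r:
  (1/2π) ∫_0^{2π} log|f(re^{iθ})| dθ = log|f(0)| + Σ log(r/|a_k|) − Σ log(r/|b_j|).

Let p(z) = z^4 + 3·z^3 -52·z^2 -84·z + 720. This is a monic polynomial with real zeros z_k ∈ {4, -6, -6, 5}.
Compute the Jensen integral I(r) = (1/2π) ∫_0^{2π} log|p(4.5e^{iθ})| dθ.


Zeros: -6, -6, 4, 5; r = 4.5.
Inside |z| < r: 4. Outside (|z| ≥ r): -6, -6, 5.
p(0) = 720, so log|p(0)| = log(720) = 6.5793.
Apply Jensen: I(r) = log|p(0)| + Σ_k log(r/|z_k|), summed over zeros inside |z| < r.
  log(r/|z_k|) for z_k = 4: log(4.5/4) = 0.1178
  Outside zeros (-6, -6, 5) contribute nothing to the Jensen sum.
Sum over inside zeros: 0.1178.
I(r) = log|p(0)| + (inside sum) = 6.5793 + 0.1178 = 6.6970.
Note: since some zeros are outside |z| ≤ r, the simplified n·log(r) form does NOT apply — only the inside zeros contribute.

I(r) ≈ 6.6970.


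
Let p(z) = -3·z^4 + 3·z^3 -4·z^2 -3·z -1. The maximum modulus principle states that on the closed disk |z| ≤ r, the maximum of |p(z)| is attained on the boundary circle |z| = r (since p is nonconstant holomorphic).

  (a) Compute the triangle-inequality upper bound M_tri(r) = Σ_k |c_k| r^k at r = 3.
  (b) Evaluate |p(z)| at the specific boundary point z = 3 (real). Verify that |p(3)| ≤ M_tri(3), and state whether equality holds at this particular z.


Coefficients: c_0 = -1, c_1 = -3, c_2 = -4, c_3 = 3, c_4 = -3. Radius r = 3.
Part (a). Triangle bound: M_tri(r) = Σ_k |c_k| r^k
  = |-1|·3^0 + |-3|·3^1 + |-4|·3^2 + |3|·3^3 + |-3|·3^4
  = 1 + 9 + 36 + 81 + 243 = 370.
This bounds M(r) := max_{|z|=r} |p(z)| from above; equality holds iff all terms c_k z^k can be made to align in phase at a single z on |z|=r.
Part (b). At z = 3 (real, on the circle |z| = r):
  p(3) = (-1)·3^0 + (-3)·3^1 + (-4)·3^2 + (3)·3^3 + (-3)·3^4 = -208.
  |p(3)| = 208.
Check: |p(3)| = 208 ≤ 370 = M_tri(3). ✓ Equality does not hold at z = 3 (the coefficients have mixed signs, so the terms do not all align in phase there).

M_tri(3) = 370; |p(3)| = 208; equality at z=3: no.


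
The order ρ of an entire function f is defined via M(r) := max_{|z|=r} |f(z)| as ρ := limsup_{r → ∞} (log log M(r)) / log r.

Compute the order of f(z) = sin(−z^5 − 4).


Write sin(w) = (e^{iw} ± e^{−iw})/(2 or 2i), so |sin(w)| ≤ e^{|w|}. With w = −z^5 − 4, |w| ≤ 1r^5 + 4 on |z|=r, giving M(r) ≤ e^{1r^5 + 4} and ρ ≤ 5. For the lower bound, choose z on |z|=r with -1z^5 purely imaginary of modulus 1r^5; then |sin(−z^5 − 4)| grows like e^{1r^5}/2, so ρ ≥ 5. Hence ρ = 5.
Therefore ρ = 5.

Order ρ = 5.


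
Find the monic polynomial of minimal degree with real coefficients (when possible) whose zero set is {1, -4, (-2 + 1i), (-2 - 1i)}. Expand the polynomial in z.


The polynomial is p(z) = ∏_{α ∈ S} (z − α), where S = {1, -4, (-2 + 1i), (-2 - 1i)}.
Expanding the product yields: p(z) = z^4 + 7·z^3 + 13·z^2 -z -20.
Note conjugate pairs combine to real quadratics: (z − (-2+1i))(z − (-2−1i)) = z² + 4z + 5.
The resulting polynomial has degree 4 and real coefficients as required.

p(z) = z^4 + 7·z^3 + 13·z^2 -z -20.


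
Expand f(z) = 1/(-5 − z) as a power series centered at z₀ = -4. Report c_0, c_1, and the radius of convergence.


Let w = z − z₀, so z = z₀ + w.
Then -5 − z = -5 − (z₀ + w) = (-5 − z₀) − w = -1 − w.
f(z) = 1/(-1 − w) = (1/(-1)) · 1/(1 − w/(-1)) = Σ_{n≥0} w^n / (-1)^(n+1).
So c_n = 1/(-1)^(n+1):
  c_0 = 1/(-1)^1 = -1.
  c_1 = 1/(-1)^2 = 1.
The series is valid for |w/d| < 1, i.e. |z − z₀| < |d|.
Radius of convergence: R = |-5 − z₀| = |-1| = 1 (distance from z₀ to the singularity z = -5).

c_0 = -1, c_1 = 1; R = 1.


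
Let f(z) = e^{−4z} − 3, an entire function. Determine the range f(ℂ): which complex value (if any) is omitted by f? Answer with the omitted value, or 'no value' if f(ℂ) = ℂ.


Little Picard bounds the complement of f(ℂ) to at most one point.
e^{−4z} is never zero on ℂ, so 1·e^{−4z} takes every value in ℂ ∖ {0}. Adding -3 shifts the range to ℂ ∖ {-3}. Thus f omits exactly the value -3.

Omitted value: -3.


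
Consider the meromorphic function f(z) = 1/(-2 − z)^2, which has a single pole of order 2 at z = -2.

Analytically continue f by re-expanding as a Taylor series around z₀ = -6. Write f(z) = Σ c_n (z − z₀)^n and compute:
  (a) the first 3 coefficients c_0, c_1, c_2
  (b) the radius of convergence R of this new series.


Let w = z − z₀, so z = z₀ + w.
Then -2 − z = -2 − (z₀ + w) = (-2 − z₀) − w = 4 − w.
f(z) = 1/(4 − w)^2 = (1/(4)^2) · (1 − w/(4))^{−2}.
By the binomial series (1−u)^{−2} = Σ_{n≥0} C(n+1, 1) u^n for |u|<1, with u = w/(4):
  c_n = C(n+1, 1) / (4)^(n+2).
  c_0 = 1/(4)^2 = 1/16.
  c_1 = 2/(4)^3 = 1/32.
  c_2 = 3/(4)^4 = 3/256.
The series is valid for |w/d| < 1, i.e. |z − z₀| < |d|.
Radius of convergence: R = |-2 − z₀| = |4| = 4 (distance from z₀ to the singularity z = -2).

c_0 = 1/16, c_1 = 1/32, c_2 = 3/256; R = 4.


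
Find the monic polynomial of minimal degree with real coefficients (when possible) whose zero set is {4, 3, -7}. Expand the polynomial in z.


The polynomial is p(z) = ∏_{α ∈ S} (z − α), where S = {4, 3, -7}.
Expanding the product yields: p(z) = z^3 -37·z + 84.
The resulting polynomial has degree 3 and real coefficients as required.

p(z) = z^3 -37·z + 84.


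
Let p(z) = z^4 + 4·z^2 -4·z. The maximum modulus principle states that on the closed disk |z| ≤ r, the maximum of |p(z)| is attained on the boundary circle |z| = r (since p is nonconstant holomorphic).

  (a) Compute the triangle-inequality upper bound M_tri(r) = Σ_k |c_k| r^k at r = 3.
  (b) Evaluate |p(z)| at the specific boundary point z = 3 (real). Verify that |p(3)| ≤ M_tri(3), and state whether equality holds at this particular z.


Coefficients: c_0 = 0, c_1 = -4, c_2 = 4, c_3 = 0, c_4 = 1. Radius r = 3.
Part (a). Triangle bound: M_tri(r) = Σ_k |c_k| r^k
  = |0|·3^0 + |-4|·3^1 + |4|·3^2 + |0|·3^3 + |1|·3^4
  = 0 + 12 + 36 + 0 + 81 = 129.
This bounds M(r) := max_{|z|=r} |p(z)| from above; equality holds iff all terms c_k z^k can be made to align in phase at a single z on |z|=r.
Part (b). At z = 3 (real, on the circle |z| = r):
  p(3) = (0)·3^0 + (-4)·3^1 + (4)·3^2 + (0)·3^3 + (1)·3^4 = 105.
  |p(3)| = 105.
Check: |p(3)| = 105 ≤ 129 = M_tri(3). ✓ Equality does not hold at z = 3 (the coefficients have mixed signs, so the terms do not all align in phase there).

M_tri(3) = 129; |p(3)| = 105; equality at z=3: no.


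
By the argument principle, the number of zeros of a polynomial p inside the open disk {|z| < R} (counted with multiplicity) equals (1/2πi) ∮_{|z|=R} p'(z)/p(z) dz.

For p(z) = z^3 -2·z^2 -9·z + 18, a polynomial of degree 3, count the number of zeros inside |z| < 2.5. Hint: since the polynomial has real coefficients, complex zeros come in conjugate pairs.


The zeros of p are: 3, 2, -3.
Their magnitudes are: 3, 2, 3.
Zeros with |z| < R = 2.5: 2.
Count = 1.
By the argument principle, (1/2πi) ∮_{|z|=R} p'(z)/p(z) dz equals exactly this count.

Number of zeros inside |z| < 2.5: 1.


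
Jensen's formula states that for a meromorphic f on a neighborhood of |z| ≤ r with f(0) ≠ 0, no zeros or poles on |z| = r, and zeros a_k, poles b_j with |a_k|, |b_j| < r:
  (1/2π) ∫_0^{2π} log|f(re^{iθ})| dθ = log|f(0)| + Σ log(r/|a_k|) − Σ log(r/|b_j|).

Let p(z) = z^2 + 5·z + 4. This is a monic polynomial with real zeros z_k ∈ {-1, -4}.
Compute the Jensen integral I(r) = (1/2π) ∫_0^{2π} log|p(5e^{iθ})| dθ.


Zeros: -4, -1; r = 5.
Inside |z| < r: -4, -1. Outside (|z| ≥ r): ∅.
p(0) = 4, so log|p(0)| = log(4) = 1.3863.
Apply Jensen: I(r) = log|p(0)| + Σ_k log(r/|z_k|), summed over zeros inside |z| < r.
  log(r/|z_k|) for z_k = -1: log(5/1) = 1.6094
  log(r/|z_k|) for z_k = -4: log(5/4) = 0.2231
Sum over inside zeros: 1.8326.
I(r) = log|p(0)| + (inside sum) = 1.3863 + 1.8326 = 3.2189.
Closed form (all zeros inside, monic): I(r) = n·log(r) = 2·log(5) = 3.2189. ✓

I(r) ≈ 3.2189.


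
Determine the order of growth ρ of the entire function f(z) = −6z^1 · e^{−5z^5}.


M(r) = max_{|z|=r} |-6|·|z|^1·|e^{−5z^5}| = 6·r^1 · e^{5r^5} (the factors attain their maxima compatibly on |z|=r). Then log M(r) = log 6 + 1·log r + 5r^5, dominated by the last term, so log log M(r) ~ 5·log r. The polynomial factor -6z^1 contributes only a log r term and does not affect the order. ρ = 5.
Therefore ρ = 5.

Order ρ = 5.


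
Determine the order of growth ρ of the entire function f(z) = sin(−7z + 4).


sin(w) is a linear combination of e^{iw} and e^{−iw} (or e^w, e^{−w} in the hyperbolic case), so |sin(w)| ≤ e^{|w|}. With w = −7z + 4, |w| ≤ 7|z| + 4 = 7r + 4 on |z| = r, giving M(r) ≤ e^{7r + 4}, so ρ ≤ 1. On a suitable ray (z = it for sin/cos; z = t for sinh/cosh, t real → ∞), |sin(−7z + 4)| grows like e^{7|t|}/2, so ρ ≥ 1. Hence ρ = 1.
Therefore ρ = 1.

Order ρ = 1.


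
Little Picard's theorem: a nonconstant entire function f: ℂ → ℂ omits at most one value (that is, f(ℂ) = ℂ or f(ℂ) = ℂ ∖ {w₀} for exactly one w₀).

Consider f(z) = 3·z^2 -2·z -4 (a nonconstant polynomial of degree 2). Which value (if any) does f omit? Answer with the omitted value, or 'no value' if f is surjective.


Little Picard bounds the complement of f(ℂ) to at most one point.
For every w ∈ ℂ, the equation p(z) − w = 0 is a nonconstant polynomial in z and hence has at least one root by the fundamental theorem of algebra. So p is surjective onto ℂ, omitting no value.

Omitted value: no value.


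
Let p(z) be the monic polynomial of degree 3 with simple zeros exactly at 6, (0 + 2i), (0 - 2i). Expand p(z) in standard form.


The polynomial is p(z) = ∏_{α ∈ S} (z − α), where S = {6, (0 + 2i), (0 - 2i)}.
Expanding the product yields: p(z) = z^3 -6·z^2 + 4·z -24.
Note conjugate pairs combine to real quadratics: (z − (0+2i))(z − (0−2i)) = z² + 4.
The resulting polynomial has degree 3 and real coefficients as required.

p(z) = z^3 -6·z^2 + 4·z -24.


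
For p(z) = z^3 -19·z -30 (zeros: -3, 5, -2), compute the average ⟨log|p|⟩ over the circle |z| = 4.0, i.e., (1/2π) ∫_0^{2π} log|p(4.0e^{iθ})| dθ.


Zeros: -3, -2, 5; r = 4.0.
Inside |z| < r: -3, -2. Outside (|z| ≥ r): 5.
p(0) = -30, so log|p(0)| = log(30) = 3.4012.
Apply Jensen: I(r) = log|p(0)| + Σ_k log(r/|z_k|), summed over zeros inside |z| < r.
  log(r/|z_k|) for z_k = -3: log(4.0/3) = 0.2877
  log(r/|z_k|) for z_k = -2: log(4.0/2) = 0.6931
  Outside zeros (5) contribute nothing to the Jensen sum.
Sum over inside zeros: 0.9808.
I(r) = log|p(0)| + (inside sum) = 3.4012 + 0.9808 = 4.3820.
Note: since some zeros are outside |z| ≤ r, the simplified n·log(r) form does NOT apply — only the inside zeros contribute.

I(r) ≈ 4.3820.


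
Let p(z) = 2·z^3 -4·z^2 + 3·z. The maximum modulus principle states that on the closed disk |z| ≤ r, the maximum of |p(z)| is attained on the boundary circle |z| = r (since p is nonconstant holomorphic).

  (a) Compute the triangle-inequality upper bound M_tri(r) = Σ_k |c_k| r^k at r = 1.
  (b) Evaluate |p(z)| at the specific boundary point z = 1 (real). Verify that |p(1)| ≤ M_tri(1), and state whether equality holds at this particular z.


Coefficients: c_0 = 0, c_1 = 3, c_2 = -4, c_3 = 2. Radius r = 1.
Part (a). Triangle bound: M_tri(r) = Σ_k |c_k| r^k
  = |0|·1^0 + |3|·1^1 + |-4|·1^2 + |2|·1^3
  = 0 + 3 + 4 + 2 = 9.
This bounds M(r) := max_{|z|=r} |p(z)| from above; equality holds iff all terms c_k z^k can be made to align in phase at a single z on |z|=r.
Part (b). At z = 1 (real, on the circle |z| = r):
  p(1) = (0)·1^0 + (3)·1^1 + (-4)·1^2 + (2)·1^3 = 1.
  |p(1)| = 1.
Check: |p(1)| = 1 ≤ 9 = M_tri(1). ✓ Equality does not hold at z = 1 (the coefficients have mixed signs, so the terms do not all align in phase there).

M_tri(1) = 9; |p(1)| = 1; equality at z=1: no.


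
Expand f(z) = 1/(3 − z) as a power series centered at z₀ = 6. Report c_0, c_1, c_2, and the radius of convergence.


Let w = z − z₀, so z = z₀ + w.
Then 3 − z = 3 − (z₀ + w) = (3 − z₀) − w = -3 − w.
f(z) = 1/(-3 − w) = (1/(-3)) · 1/(1 − w/(-3)) = Σ_{n≥0} w^n / (-3)^(n+1).
So c_n = 1/(-3)^(n+1):
  c_0 = 1/(-3)^1 = -1/3.
  c_1 = 1/(-3)^2 = 1/9.
  c_2 = 1/(-3)^3 = -1/27.
The series is valid for |w/d| < 1, i.e. |z − z₀| < |d|.
Radius of convergence: R = |3 − z₀| = |-3| = 3 (distance from z₀ to the singularity z = 3).

c_0 = -1/3, c_1 = 1/9, c_2 = -1/27; R = 3.


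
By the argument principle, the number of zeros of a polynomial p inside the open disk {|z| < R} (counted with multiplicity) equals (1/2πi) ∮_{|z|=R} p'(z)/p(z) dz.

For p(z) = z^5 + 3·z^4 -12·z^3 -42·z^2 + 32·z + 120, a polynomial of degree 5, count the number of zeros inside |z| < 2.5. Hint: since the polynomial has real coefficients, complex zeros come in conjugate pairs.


The zeros of p are: 2, -2, (-3 + 1i), (-3 - 1i), 3.
Their magnitudes are: 2, 2, 3.162, 3.162, 3.
Zeros with |z| < R = 2.5: 2, -2.
Count = 2.
By the argument principle, (1/2πi) ∮_{|z|=R} p'(z)/p(z) dz equals exactly this count.

Number of zeros inside |z| < 2.5: 2.


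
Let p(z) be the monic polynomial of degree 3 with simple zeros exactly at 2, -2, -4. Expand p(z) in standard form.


The polynomial is p(z) = ∏_{α ∈ S} (z − α), where S = {2, -2, -4}.
Expanding the product yields: p(z) = z^3 + 4·z^2 -4·z -16.
The resulting polynomial has degree 3 and real coefficients as required.

p(z) = z^3 + 4·z^2 -4·z -16.


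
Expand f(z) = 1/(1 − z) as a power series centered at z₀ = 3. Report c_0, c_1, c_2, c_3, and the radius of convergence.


Let w = z − z₀, so z = z₀ + w.
Then 1 − z = 1 − (z₀ + w) = (1 − z₀) − w = -2 − w.
f(z) = 1/(-2 − w) = (1/(-2)) · 1/(1 − w/(-2)) = Σ_{n≥0} w^n / (-2)^(n+1).
So c_n = 1/(-2)^(n+1):
  c_0 = 1/(-2)^1 = -1/2.
  c_1 = 1/(-2)^2 = 1/4.
  c_2 = 1/(-2)^3 = -1/8.
  c_3 = 1/(-2)^4 = 1/16.
The series is valid for |w/d| < 1, i.e. |z − z₀| < |d|.
Radius of convergence: R = |1 − z₀| = |-2| = 2 (distance from z₀ to the singularity z = 1).

c_0 = -1/2, c_1 = 1/4, c_2 = -1/8, c_3 = 1/16; R = 2.


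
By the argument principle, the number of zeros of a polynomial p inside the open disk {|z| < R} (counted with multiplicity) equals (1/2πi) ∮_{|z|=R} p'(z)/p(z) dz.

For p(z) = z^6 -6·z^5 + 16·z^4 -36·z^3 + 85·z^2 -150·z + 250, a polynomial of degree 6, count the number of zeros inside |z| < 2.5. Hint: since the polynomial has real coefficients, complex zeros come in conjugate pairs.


The zeros of p are: (1 + 2i), (1 - 2i), (3 + 1i), (3 - 1i), (-1 + 2i), (-1 - 2i).
Their magnitudes are: 2.236, 2.236, 3.162, 3.162, 2.236, 2.236.
Zeros with |z| < R = 2.5: (1 + 2i), (1 - 2i), (-1 + 2i), (-1 - 2i).
Count = 4.
By the argument principle, (1/2πi) ∮_{|z|=R} p'(z)/p(z) dz equals exactly this count.

Number of zeros inside |z| < 2.5: 4.


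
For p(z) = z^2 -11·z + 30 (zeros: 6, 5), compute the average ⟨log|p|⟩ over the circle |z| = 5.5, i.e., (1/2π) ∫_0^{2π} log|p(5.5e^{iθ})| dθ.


Zeros: 5, 6; r = 5.5.
Inside |z| < r: 5. Outside (|z| ≥ r): 6.
p(0) = 30, so log|p(0)| = log(30) = 3.4012.
Apply Jensen: I(r) = log|p(0)| + Σ_k log(r/|z_k|), summed over zeros inside |z| < r.
  log(r/|z_k|) for z_k = 5: log(5.5/5) = 0.0953
  Outside zeros (6) contribute nothing to the Jensen sum.
Sum over inside zeros: 0.0953.
I(r) = log|p(0)| + (inside sum) = 3.4012 + 0.0953 = 3.4965.
Note: since some zeros are outside |z| ≤ r, the simplified n·log(r) form does NOT apply — only the inside zeros contribute.

I(r) ≈ 3.4965.


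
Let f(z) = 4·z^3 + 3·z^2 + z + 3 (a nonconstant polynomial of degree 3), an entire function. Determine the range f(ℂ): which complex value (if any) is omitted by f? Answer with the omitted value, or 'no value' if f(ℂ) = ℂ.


Little Picard bounds the complement of f(ℂ) to at most one point.
For every w ∈ ℂ, the equation p(z) − w = 0 is a nonconstant polynomial in z and hence has at least one root by the fundamental theorem of algebra. So p is surjective onto ℂ, omitting no value.

Omitted value: no value.


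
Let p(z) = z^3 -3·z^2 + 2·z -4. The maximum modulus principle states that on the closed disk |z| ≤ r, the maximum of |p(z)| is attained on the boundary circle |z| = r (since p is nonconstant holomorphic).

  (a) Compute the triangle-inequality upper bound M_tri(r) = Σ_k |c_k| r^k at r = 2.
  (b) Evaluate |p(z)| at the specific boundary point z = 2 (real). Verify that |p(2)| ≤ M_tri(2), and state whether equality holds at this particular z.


Coefficients: c_0 = -4, c_1 = 2, c_2 = -3, c_3 = 1. Radius r = 2.
Part (a). Triangle bound: M_tri(r) = Σ_k |c_k| r^k
  = |-4|·2^0 + |2|·2^1 + |-3|·2^2 + |1|·2^3
  = 4 + 4 + 12 + 8 = 28.
This bounds M(r) := max_{|z|=r} |p(z)| from above; equality holds iff all terms c_k z^k can be made to align in phase at a single z on |z|=r.
Part (b). At z = 2 (real, on the circle |z| = r):
  p(2) = (-4)·2^0 + (2)·2^1 + (-3)·2^2 + (1)·2^3 = -4.
  |p(2)| = 4.
Check: |p(2)| = 4 ≤ 28 = M_tri(2). ✓ Equality does not hold at z = 2 (the coefficients have mixed signs, so the terms do not all align in phase there).

M_tri(2) = 28; |p(2)| = 4; equality at z=2: no.


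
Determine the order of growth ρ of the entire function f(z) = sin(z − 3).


sin(w) is a linear combination of e^{iw} and e^{−iw} (or e^w, e^{−w} in the hyperbolic case), so |sin(w)| ≤ e^{|w|}. With w = z − 3, |w| ≤ 1|z| + 3 = 1r + 3 on |z| = r, giving M(r) ≤ e^{1r + 3}, so ρ ≤ 1. On a suitable ray (z = it for sin/cos; z = t for sinh/cosh, t real → ∞), |sin(z − 3)| grows like e^{1|t|}/2, so ρ ≥ 1. Hence ρ = 1.
Therefore ρ = 1.

Order ρ = 1.


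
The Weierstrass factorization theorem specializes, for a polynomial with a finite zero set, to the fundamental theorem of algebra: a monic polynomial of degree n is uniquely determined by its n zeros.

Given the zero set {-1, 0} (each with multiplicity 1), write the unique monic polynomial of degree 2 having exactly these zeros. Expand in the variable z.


The polynomial is p(z) = ∏_{α ∈ S} (z − α), where S = {-1, 0}.
Expanding the product yields: p(z) = z^2 + z.
The resulting polynomial has degree 2 and real coefficients as required.

p(z) = z^2 + z.


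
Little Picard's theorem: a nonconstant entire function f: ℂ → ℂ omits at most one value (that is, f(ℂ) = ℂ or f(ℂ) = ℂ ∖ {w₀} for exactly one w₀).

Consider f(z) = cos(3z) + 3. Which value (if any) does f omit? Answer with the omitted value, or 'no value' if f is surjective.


Little Picard bounds the complement of f(ℂ) to at most one point.
cos is entire and surjective onto ℂ: for every w ∈ ℂ, cos(ζ) = w has a solution ζ ∈ ℂ (e.g., via the complex inverse arccos). With ζ = 3z this gives z = ζ/(3). Then 1·cos(3z) takes every value in 1·ℂ = ℂ, and adding 3 is a bijection of ℂ. So f is surjective and omits no value. (Note: only on the real line is cos bounded by [−1, 1].)

Omitted value: no value.


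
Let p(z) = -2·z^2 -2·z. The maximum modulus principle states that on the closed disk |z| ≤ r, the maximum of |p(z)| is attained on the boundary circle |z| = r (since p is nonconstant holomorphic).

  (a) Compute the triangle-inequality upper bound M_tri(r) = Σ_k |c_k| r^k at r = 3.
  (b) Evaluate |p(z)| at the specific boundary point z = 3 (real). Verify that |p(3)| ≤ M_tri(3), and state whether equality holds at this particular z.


Coefficients: c_0 = 0, c_1 = -2, c_2 = -2. Radius r = 3.
Part (a). Triangle bound: M_tri(r) = Σ_k |c_k| r^k
  = |0|·3^0 + |-2|·3^1 + |-2|·3^2
  = 0 + 6 + 18 = 24.
This bounds M(r) := max_{|z|=r} |p(z)| from above; equality holds iff all terms c_k z^k can be made to align in phase at a single z on |z|=r.
Part (b). At z = 3 (real, on the circle |z| = r):
  p(3) = (0)·3^0 + (-2)·3^1 + (-2)·3^2 = -24.
  |p(3)| = 24.
Since all nonzero coefficients share the same sign, |p(3)| = 24 = M_tri(3); the triangle bound is attained at z = 3, so in fact M(r) = 24.

M_tri(3) = 24; |p(3)| = 24; equality at z=3: yes.


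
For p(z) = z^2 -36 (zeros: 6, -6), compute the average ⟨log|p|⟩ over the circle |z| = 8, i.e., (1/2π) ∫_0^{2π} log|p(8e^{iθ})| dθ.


Zeros: -6, 6; r = 8.
Inside |z| < r: -6, 6. Outside (|z| ≥ r): ∅.
p(0) = -36, so log|p(0)| = log(36) = 3.5835.
Apply Jensen: I(r) = log|p(0)| + Σ_k log(r/|z_k|), summed over zeros inside |z| < r.
  log(r/|z_k|) for z_k = 6: log(8/6) = 0.2877
  log(r/|z_k|) for z_k = -6: log(8/6) = 0.2877
Sum over inside zeros: 0.5754.
I(r) = log|p(0)| + (inside sum) = 3.5835 + 0.5754 = 4.1589.
Closed form (all zeros inside, monic): I(r) = n·log(r) = 2·log(8) = 4.1589. ✓

I(r) ≈ 4.1589.


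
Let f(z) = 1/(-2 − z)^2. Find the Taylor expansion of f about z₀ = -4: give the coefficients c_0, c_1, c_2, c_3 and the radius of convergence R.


Let w = z − z₀, so z = z₀ + w.
Then -2 − z = -2 − (z₀ + w) = (-2 − z₀) − w = 2 − w.
f(z) = 1/(2 − w)^2 = (1/(2)^2) · (1 − w/(2))^{−2}.
By the binomial series (1−u)^{−2} = Σ_{n≥0} C(n+1, 1) u^n for |u|<1, with u = w/(2):
  c_n = C(n+1, 1) / (2)^(n+2).
  c_0 = 1/(2)^2 = 1/4.
  c_1 = 2/(2)^3 = 1/4.
  c_2 = 3/(2)^4 = 3/16.
  c_3 = 4/(2)^5 = 1/8.
The series is valid for |w/d| < 1, i.e. |z − z₀| < |d|.
Radius of convergence: R = |-2 − z₀| = |2| = 2 (distance from z₀ to the singularity z = -2).

c_0 = 1/4, c_1 = 1/4, c_2 = 3/16, c_3 = 1/8; R = 2.


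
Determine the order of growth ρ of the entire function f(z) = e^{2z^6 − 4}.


|e^{2z^6 − 4}| = e^{Re(2·z^6) + -4} ≤ e^{2|z|^6 + -4} = e^{2r^6 + -4} on |z| = r, so ρ ≤ 6. Choosing z on |z|=r so that 2·z^6 is real positive (always possible by picking arg z appropriately) gives |f(z)| = e^{2r^6 + -4}, matching the bound. The additive constant -4 does not affect log log M(r) ~ 6·log r. Hence ρ = 6.
Therefore ρ = 6.

Order ρ = 6.
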